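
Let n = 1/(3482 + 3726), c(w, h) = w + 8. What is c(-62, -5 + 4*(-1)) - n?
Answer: -389233/7208 ≈ -54.000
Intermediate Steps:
c(w, h) = 8 + w
n = 1/7208 ≈ 0.00013873
c(-62, -5 + 4*(-1)) - n = (8 - 62) - 1*1/7208 = -54 - 1/7208 = -389233/7208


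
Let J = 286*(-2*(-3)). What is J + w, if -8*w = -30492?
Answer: 11055/2 ≈ 5527.5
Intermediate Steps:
w = 7623/2 (w = -⅛*(-30492) = 7623/2 ≈ 3811.5)
J = 1716 (J = 286*6 = 1716)
J + w = 1716 + 7623/2 = 11055/2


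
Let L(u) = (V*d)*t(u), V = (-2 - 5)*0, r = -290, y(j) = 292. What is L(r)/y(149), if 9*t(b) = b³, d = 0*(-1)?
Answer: 0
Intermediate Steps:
d = 0
V = 0 (V = -7*0 = 0)
t(b) = b³/9
L(u) = 0 (L(u) = (0*0)*(u³/9) = 0*(u³/9) = 0)
L(r)/y(149) = 0/292 = 0*(1/292) = 0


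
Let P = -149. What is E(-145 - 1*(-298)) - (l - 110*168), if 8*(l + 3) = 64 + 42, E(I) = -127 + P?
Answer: 72775/4 ≈ 18194.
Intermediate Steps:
E(I) = -276 (E(I) = -127 - 149 = -276)
l = 41/4 (l = -3 + (64 + 42)/8 = -3 + (⅛)*106 = -3 + 53/4 = 41/4 ≈ 10.250)
E(-145 - 1*(-298)) - (l - 110*168) = -276 - (41/4 - 110*168) = -276 - (41/4 - 18480) = -276 - 1*(-73879/4) = -276 + 73879/4 = 72775/4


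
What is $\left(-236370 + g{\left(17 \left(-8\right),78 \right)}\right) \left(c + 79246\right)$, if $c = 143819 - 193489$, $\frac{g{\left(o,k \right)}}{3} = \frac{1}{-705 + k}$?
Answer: $- \frac{1461093765656}{209} \approx -6.9909 \cdot 10^{9}$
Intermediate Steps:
$g{\left(o,k \right)} = \frac{3}{-705 + k}$
$c = -49670$ ($c = 143819 - 193489 = -49670$)
$\left(-236370 + g{\left(17 \left(-8\right),78 \right)}\right) \left(c + 79246\right) = \left(-236370 + \frac{3}{-705 + 78}\right) \left(-49670 + 79246\right) = \left(-236370 + \frac{3}{-627}\right) 29576 = \left(-236370 + 3 \left(- \frac{1}{627}\right)\right) 29576 = \left(-236370 - \frac{1}{209}\right) 29576 = \left(- \frac{49401331}{209}\right) 29576 = - \frac{1461093765656}{209}$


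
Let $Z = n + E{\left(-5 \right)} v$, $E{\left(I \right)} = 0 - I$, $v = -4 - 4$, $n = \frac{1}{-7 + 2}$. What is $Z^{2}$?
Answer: $\frac{40401}{25} \approx 1616.0$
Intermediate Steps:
$n = - \frac{1}{5}$ ($n = \frac{1}{-5} = - \frac{1}{5} \approx -0.2$)
$v = -8$
$E{\left(I \right)} = - I$
$Z = - \frac{201}{5}$ ($Z = - \frac{1}{5} + \left(-1\right) \left(-5\right) \left(-8\right) = - \frac{1}{5} + 5 \left(-8\right) = - \frac{1}{5} - 40 = - \frac{201}{5} \approx -40.2$)
$Z^{2} = \left(- \frac{201}{5}\right)^{2} = \frac{40401}{25}$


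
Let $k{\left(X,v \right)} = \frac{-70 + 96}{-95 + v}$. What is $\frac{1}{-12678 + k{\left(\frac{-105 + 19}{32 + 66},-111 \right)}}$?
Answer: $- \frac{103}{1305847} \approx -7.8876 \cdot 10^{-5}$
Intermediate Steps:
$k{\left(X,v \right)} = \frac{26}{-95 + v}$
$\frac{1}{-12678 + k{\left(\frac{-105 + 19}{32 + 66},-111 \right)}} = \frac{1}{-12678 + \frac{26}{-95 - 111}} = \frac{1}{-12678 + \frac{26}{-206}} = \frac{1}{-12678 + 26 \left(- \frac{1}{206}\right)} = \frac{1}{-12678 - \frac{13}{103}} = \frac{1}{- \frac{1305847}{103}} = - \frac{103}{1305847}$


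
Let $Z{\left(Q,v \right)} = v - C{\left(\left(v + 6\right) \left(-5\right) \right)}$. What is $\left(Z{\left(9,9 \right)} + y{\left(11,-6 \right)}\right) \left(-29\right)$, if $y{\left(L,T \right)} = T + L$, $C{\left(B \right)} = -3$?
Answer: $-493$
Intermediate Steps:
$y{\left(L,T \right)} = L + T$
$Z{\left(Q,v \right)} = 3 + v$ ($Z{\left(Q,v \right)} = v - -3 = v + 3 = 3 + v$)
$\left(Z{\left(9,9 \right)} + y{\left(11,-6 \right)}\right) \left(-29\right) = \left(\left(3 + 9\right) + \left(11 - 6\right)\right) \left(-29\right) = \left(12 + 5\right) \left(-29\right) = 17 \left(-29\right) = -493$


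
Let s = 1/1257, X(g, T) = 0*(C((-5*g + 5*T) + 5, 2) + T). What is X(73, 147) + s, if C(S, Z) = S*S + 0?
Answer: 1/1257 ≈ 0.00079555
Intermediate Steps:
C(S, Z) = S**2 (C(S, Z) = S**2 + 0 = S**2)
X(g, T) = 0 (X(g, T) = 0*(((-5*g + 5*T) + 5)**2 + T) = 0*((5 - 5*g + 5*T)**2 + T) = 0*(T + (5 - 5*g + 5*T)**2) = 0)
s = 1/1257 ≈ 0.00079555
X(73, 147) + s = 0 + 1/1257 = 1/1257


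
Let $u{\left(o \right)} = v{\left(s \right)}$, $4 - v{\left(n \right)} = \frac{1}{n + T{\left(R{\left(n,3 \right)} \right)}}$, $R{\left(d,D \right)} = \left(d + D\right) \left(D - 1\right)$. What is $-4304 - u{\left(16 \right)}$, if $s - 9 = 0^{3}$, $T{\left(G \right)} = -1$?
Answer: $- \frac{34463}{8} \approx -4307.9$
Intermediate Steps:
$R{\left(d,D \right)} = \left(-1 + D\right) \left(D + d\right)$ ($R{\left(d,D \right)} = \left(D + d\right) \left(-1 + D\right) = \left(-1 + D\right) \left(D + d\right)$)
$s = 9$ ($s = 9 + 0^{3} = 9 + 0 = 9$)
$v{\left(n \right)} = 4 - \frac{1}{-1 + n}$ ($v{\left(n \right)} = 4 - \frac{1}{n - 1} = 4 - \frac{1}{-1 + n}$)
$u{\left(o \right)} = \frac{31}{8}$ ($u{\left(o \right)} = \frac{-5 + 4 \cdot 9}{-1 + 9} = \frac{-5 + 36}{8} = \frac{1}{8} \cdot 31 = \frac{31}{8}$)
$-4304 - u{\left(16 \right)} = -4304 - \frac{31}{8} = - \frac{34463}{8}$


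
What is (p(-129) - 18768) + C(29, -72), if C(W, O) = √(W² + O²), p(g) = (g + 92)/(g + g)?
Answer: -4842107/258 + 5*√241 ≈ -18690.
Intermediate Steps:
p(g) = (92 + g)/(2*g) (p(g) = (92 + g)/((2*g)) = (92 + g)*(1/(2*g)) = (92 + g)/(2*g))
C(W, O) = √(O² + W²)
(p(-129) - 18768) + C(29, -72) = ((½)*(92 - 129)/(-129) - 18768) + √((-72)² + 29²) = ((½)*(-1/129)*(-37) - 18768) + √(5184 + 841) = (37/258 - 18768) + √6025 = -4842107/258 + 5*√241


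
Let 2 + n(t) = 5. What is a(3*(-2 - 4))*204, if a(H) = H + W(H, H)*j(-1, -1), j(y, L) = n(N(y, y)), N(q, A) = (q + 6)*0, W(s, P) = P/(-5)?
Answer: -7344/5 ≈ -1468.8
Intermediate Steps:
W(s, P) = -P/5 (W(s, P) = P*(-1/5) = -P/5)
N(q, A) = 0 (N(q, A) = (6 + q)*0 = 0)
n(t) = 3 (n(t) = -2 + 5 = 3)
j(y, L) = 3
a(H) = 2*H/5 (a(H) = H - H/5*3 = H - 3*H/5 = 2*H/5)
a(3*(-2 - 4))*204 = (2*(3*(-2 - 4))/5)*204 = (2*(3*(-6))/5)*204 = ((2/5)*(-18))*204 = -36/5*204 = -7344/5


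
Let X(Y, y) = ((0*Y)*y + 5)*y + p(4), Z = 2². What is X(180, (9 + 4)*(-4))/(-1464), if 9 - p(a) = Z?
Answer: 85/488 ≈ 0.17418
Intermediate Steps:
Z = 4
p(a) = 5 (p(a) = 9 - 1*4 = 9 - 4 = 5)
X(Y, y) = 5 + 5*y (X(Y, y) = ((0*Y)*y + 5)*y + 5 = (0*y + 5)*y + 5 = (0 + 5)*y + 5 = 5*y + 5 = 5 + 5*y)
X(180, (9 + 4)*(-4))/(-1464) = (5 + 5*((9 + 4)*(-4)))/(-1464) = (5 + 5*(13*(-4)))*(-1/1464) = (5 + 5*(-52))*(-1/1464) = (5 - 260)*(-1/1464) = -255*(-1/1464) = 85/488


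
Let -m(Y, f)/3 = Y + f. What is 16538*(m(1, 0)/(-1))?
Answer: 49614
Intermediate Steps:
m(Y, f) = -3*Y - 3*f (m(Y, f) = -3*(Y + f) = -3*Y - 3*f)
16538*(m(1, 0)/(-1)) = 16538*((-3*1 - 3*0)/(-1)) = 16538*((-3 + 0)*(-1)) = 16538*(-3*(-1)) = 16538*3 = 49614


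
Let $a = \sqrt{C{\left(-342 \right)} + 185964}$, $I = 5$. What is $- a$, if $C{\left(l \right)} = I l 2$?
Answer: $- 4 \sqrt{11409} \approx -427.25$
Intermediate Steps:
$C{\left(l \right)} = 10 l$ ($C{\left(l \right)} = 5 l 2 = 10 l$)
$a = 4 \sqrt{11409}$ ($a = \sqrt{10 \left(-342\right) + 185964} = \sqrt{-3420 + 185964} = \sqrt{182544} = 4 \sqrt{11409} \approx 427.25$)
$- a = - 4 \sqrt{11409}$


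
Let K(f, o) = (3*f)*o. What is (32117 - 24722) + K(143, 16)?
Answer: 14259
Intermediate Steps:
K(f, o) = 3*f*o
(32117 - 24722) + K(143, 16) = (32117 - 24722) + 3*143*16 = 7395 + 6864 = 14259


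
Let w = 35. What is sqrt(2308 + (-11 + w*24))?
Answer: sqrt(3137) ≈ 56.009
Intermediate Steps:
sqrt(2308 + (-11 + w*24)) = sqrt(2308 + (-11 + 35*24)) = sqrt(2308 + (-11 + 840)) = sqrt(2308 + 829) = sqrt(3137)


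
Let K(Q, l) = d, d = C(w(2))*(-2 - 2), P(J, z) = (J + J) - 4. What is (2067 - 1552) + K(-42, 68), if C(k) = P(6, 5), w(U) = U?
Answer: 483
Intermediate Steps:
P(J, z) = -4 + 2*J (P(J, z) = 2*J - 4 = -4 + 2*J)
C(k) = 8 (C(k) = -4 + 2*6 = -4 + 12 = 8)
d = -32 (d = 8*(-2 - 2) = 8*(-4) = -32)
K(Q, l) = -32
(2067 - 1552) + K(-42, 68) = (2067 - 1552) - 32 = 515 - 32 = 483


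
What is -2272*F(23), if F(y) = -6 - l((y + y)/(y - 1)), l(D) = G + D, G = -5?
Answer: 77248/11 ≈ 7022.5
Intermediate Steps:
l(D) = -5 + D
F(y) = -1 - 2*y/(-1 + y) (F(y) = -6 - (-5 + (y + y)/(y - 1)) = -6 - (-5 + (2*y)/(-1 + y)) = -6 - (-5 + 2*y/(-1 + y)) = -6 + (5 - 2*y/(-1 + y)) = -1 - 2*y/(-1 + y))
-2272*F(23) = -2272*(1 - 3*23)/(-1 + 23) = -2272*(1 - 69)/22 = -1136*(-68)/11 = -2272*(-34/11) = 77248/11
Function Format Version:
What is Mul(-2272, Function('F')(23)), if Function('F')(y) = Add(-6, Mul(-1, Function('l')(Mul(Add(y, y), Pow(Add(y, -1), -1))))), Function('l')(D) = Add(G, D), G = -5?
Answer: Rational(77248, 11) ≈ 7022.5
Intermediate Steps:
Function('l')(D) = Add(-5, D)
Function('F')(y) = Add(-1, Mul(-2, y, Pow(Add(-1, y), -1))) (Function('F')(y) = Add(-6, Mul(-1, Add(-5, Mul(Add(y, y), Pow(Add(y, -1), -1))))) = Add(-6, Mul(-1, Add(-5, Mul(Mul(2, y), Pow(Add(-1, y), -1))))) = Add(-6, Mul(-1, Add(-5, Mul(2, y, Pow(Add(-1, y), -1))))) = Add(-6, Add(5, Mul(-2, y, Pow(Add(-1, y), -1)))) = Add(-1, Mul(-2, y, Pow(Add(-1, y), -1))))
Mul(-2272, Function('F')(23)) = Mul(-2272, Mul(Pow(Add(-1, 23), -1), Add(1, Mul(-3, 23)))) = Mul(-2272, Mul(Pow(22, -1), Add(1, -69))) = Mul(-2272, Mul(Rational(1, 22), -68)) = Mul(-2272, Rational(-34, 11)) = Rational(77248, 11)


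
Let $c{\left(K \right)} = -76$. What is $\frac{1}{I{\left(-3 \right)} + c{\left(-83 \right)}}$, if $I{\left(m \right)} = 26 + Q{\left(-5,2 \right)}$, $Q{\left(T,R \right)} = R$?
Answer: $- \frac{1}{48} \approx -0.020833$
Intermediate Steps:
$I{\left(m \right)} = 28$ ($I{\left(m \right)} = 26 + 2 = 28$)
$\frac{1}{I{\left(-3 \right)} + c{\left(-83 \right)}} = \frac{1}{28 - 76} = \frac{1}{-48} = - \frac{1}{48}$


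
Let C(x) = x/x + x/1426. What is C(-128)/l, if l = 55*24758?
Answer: 59/88262270 ≈ 6.6846e-7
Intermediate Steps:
C(x) = 1 + x/1426 (C(x) = 1 + x*(1/1426) = 1 + x/1426)
l = 1361690
C(-128)/l = (1 + (1/1426)*(-128))/1361690 = (1 - 64/713)*(1/1361690) = (649/713)*(1/1361690) = 59/88262270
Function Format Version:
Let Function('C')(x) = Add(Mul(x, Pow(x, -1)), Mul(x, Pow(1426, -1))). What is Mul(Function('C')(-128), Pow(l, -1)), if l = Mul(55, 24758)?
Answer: Rational(59, 88262270) ≈ 6.6846e-7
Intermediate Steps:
Function('C')(x) = Add(1, Mul(Rational(1, 1426), x)) (Function('C')(x) = Add(1, Mul(x, Rational(1, 1426))) = Add(1, Mul(Rational(1, 1426), x)))
l = 1361690
Mul(Function('C')(-128), Pow(l, -1)) = Mul(Add(1, Mul(Rational(1, 1426), -128)), Pow(1361690, -1)) = Mul(Add(1, Rational(-64, 713)), Rational(1, 1361690)) = Mul(Rational(649, 713), Rational(1, 1361690)) = Rational(59, 88262270)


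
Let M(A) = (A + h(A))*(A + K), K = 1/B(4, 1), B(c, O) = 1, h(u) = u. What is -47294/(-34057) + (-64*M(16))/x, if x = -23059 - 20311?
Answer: 1618434646/738526045 ≈ 2.1914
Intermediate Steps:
x = -43370
K = 1 (K = 1/1 = 1)
M(A) = 2*A*(1 + A) (M(A) = (A + A)*(A + 1) = (2*A)*(1 + A) = 2*A*(1 + A))
-47294/(-34057) + (-64*M(16))/x = -47294/(-34057) - 128*16*(1 + 16)/(-43370) = -47294*(-1/34057) - 128*16*17*(-1/43370) = 47294/34057 - 64*544*(-1/43370) = 47294/34057 - 34816*(-1/43370) = 47294/34057 + 17408/21685 = 1618434646/738526045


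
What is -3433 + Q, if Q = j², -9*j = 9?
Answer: -3432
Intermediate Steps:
j = -1 (j = -⅑*9 = -1)
Q = 1 (Q = (-1)² = 1)
-3433 + Q = -3433 + 1 = -3432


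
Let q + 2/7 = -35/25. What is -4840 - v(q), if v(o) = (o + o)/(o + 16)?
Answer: -2424722/501 ≈ -4839.8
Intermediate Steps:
q = -59/35 (q = -2/7 - 35/25 = -2/7 - 35*1/25 = -2/7 - 7/5 = -59/35 ≈ -1.6857)
v(o) = 2*o/(16 + o) (v(o) = (2*o)/(16 + o) = 2*o/(16 + o))
-4840 - v(q) = -4840 - 2*(-59)/(35*(16 - 59/35)) = -4840 - 2*(-59)/(35*501/35) = -4840 - 2*(-59)*35/(35*501) = -4840 - 1*(-118/501) = -4840 + 118/501 = -2424722/501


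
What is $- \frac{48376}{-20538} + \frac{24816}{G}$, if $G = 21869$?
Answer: $\frac{783802876}{224572761} \approx 3.4902$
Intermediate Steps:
$- \frac{48376}{-20538} + \frac{24816}{G} = - \frac{48376}{-20538} + \frac{24816}{21869} = \left(-48376\right) \left(- \frac{1}{20538}\right) + 24816 \cdot \frac{1}{21869} = \frac{24188}{10269} + \frac{24816}{21869} = \frac{783802876}{224572761}$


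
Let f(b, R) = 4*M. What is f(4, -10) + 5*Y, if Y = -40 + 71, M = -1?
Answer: 151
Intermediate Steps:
f(b, R) = -4 (f(b, R) = 4*(-1) = -4)
Y = 31
f(4, -10) + 5*Y = -4 + 5*31 = -4 + 155 = 151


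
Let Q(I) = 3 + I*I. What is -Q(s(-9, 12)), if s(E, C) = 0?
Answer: -3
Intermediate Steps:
Q(I) = 3 + I²
-Q(s(-9, 12)) = -(3 + 0²) = -(3 + 0) = -1*3 = -3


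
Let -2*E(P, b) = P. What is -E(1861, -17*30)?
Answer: 1861/2 ≈ 930.50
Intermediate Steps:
E(P, b) = -P/2
-E(1861, -17*30) = -(-1)*1861/2 = -1*(-1861/2) = 1861/2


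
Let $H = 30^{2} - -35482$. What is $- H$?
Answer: $-36382$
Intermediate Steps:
$H = 36382$ ($H = 900 + 35482 = 36382$)
$- H = \left(-1\right) 36382 = -36382$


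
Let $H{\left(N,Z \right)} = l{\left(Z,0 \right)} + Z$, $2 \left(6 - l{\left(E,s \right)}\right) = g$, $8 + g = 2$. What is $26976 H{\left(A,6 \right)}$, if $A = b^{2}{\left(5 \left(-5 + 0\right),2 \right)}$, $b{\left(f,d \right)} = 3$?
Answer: $404640$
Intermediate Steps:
$g = -6$ ($g = -8 + 2 = -6$)
$l{\left(E,s \right)} = 9$ ($l{\left(E,s \right)} = 6 - -3 = 6 + 3 = 9$)
$A = 9$ ($A = 3^{2} = 9$)
$H{\left(N,Z \right)} = 9 + Z$
$26976 H{\left(A,6 \right)} = 26976 \left(9 + 6\right) = 26976 \cdot 15 = 404640$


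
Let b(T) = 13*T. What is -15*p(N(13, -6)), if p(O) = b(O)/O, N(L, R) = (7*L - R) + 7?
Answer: -195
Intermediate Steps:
N(L, R) = 7 - R + 7*L (N(L, R) = (-R + 7*L) + 7 = 7 - R + 7*L)
p(O) = 13 (p(O) = (13*O)/O = 13)
-15*p(N(13, -6)) = -15*13 = -195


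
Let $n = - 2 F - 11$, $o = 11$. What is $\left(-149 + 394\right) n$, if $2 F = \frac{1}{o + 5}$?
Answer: $- \frac{43365}{16} \approx -2710.3$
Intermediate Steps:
$F = \frac{1}{32}$ ($F = \frac{1}{2 \left(11 + 5\right)} = \frac{1}{2 \cdot 16} = \frac{1}{2} \cdot \frac{1}{16} = \frac{1}{32} \approx 0.03125$)
$n = - \frac{177}{16}$ ($n = \left(-2\right) \frac{1}{32} - 11 = - \frac{1}{16} - 11 = - \frac{177}{16} \approx -11.063$)
$\left(-149 + 394\right) n = \left(-149 + 394\right) \left(- \frac{177}{16}\right) = 245 \left(- \frac{177}{16}\right) = - \frac{43365}{16}$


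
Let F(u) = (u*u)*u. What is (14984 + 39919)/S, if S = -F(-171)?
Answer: 18301/1666737 ≈ 0.010980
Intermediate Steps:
F(u) = u³ (F(u) = u²*u = u³)
S = 5000211 (S = -1*(-171)³ = -1*(-5000211) = 5000211)
(14984 + 39919)/S = (14984 + 39919)/5000211 = 54903*(1/5000211) = 18301/1666737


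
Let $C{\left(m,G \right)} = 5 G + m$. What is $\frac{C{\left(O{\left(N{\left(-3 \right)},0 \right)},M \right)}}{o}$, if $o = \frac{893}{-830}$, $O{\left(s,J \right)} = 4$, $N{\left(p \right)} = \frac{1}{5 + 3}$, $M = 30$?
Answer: $- \frac{127820}{893} \approx -143.14$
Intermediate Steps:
$N{\left(p \right)} = \frac{1}{8}$
$C{\left(m,G \right)} = m + 5 G$
$o = - \frac{893}{830}$ ($o = 893 \left(- \frac{1}{830}\right) = - \frac{893}{830} \approx -1.0759$)
$\frac{C{\left(O{\left(N{\left(-3 \right)},0 \right)},M \right)}}{o} = \frac{4 + 5 \cdot 30}{- \frac{893}{830}} = \left(4 + 150\right) \left(- \frac{830}{893}\right) = 154 \left(- \frac{830}{893}\right) = - \frac{127820}{893}$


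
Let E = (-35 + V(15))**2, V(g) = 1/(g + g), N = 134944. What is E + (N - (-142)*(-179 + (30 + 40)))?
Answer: 108619801/900 ≈ 1.2069e+5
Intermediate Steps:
V(g) = 1/(2*g)
E = 1100401/900 (E = (-35 + (1/2)/15)**2 = (-35 + (1/2)*(1/15))**2 = (-35 + 1/30)**2 = (-1049/30)**2 = 1100401/900 ≈ 1222.7)
E + (N - (-142)*(-179 + (30 + 40))) = 1100401/900 + (134944 - (-142)*(-179 + (30 + 40))) = 1100401/900 + (134944 - (-142)*(-179 + 70)) = 1100401/900 + (134944 - (-142)*(-109)) = 1100401/900 + (134944 - 1*15478) = 1100401/900 + (134944 - 15478) = 1100401/900 + 119466 = 108619801/900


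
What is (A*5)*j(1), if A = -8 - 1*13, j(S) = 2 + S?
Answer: -315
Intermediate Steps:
A = -21 (A = -8 - 13 = -21)
(A*5)*j(1) = (-21*5)*(2 + 1) = -105*3 = -315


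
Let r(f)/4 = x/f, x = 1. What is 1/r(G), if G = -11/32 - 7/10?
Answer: -167/640 ≈ -0.26094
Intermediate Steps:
G = -167/160 (G = -11*1/32 - 7*⅒ = -11/32 - 7/10 = -167/160 ≈ -1.0438)
r(f) = 4/f (r(f) = 4*(1/f) = 4/f)
1/r(G) = 1/(4/(-167/160)) = 1/(4*(-160/167)) = 1/(-640/167) = -167/640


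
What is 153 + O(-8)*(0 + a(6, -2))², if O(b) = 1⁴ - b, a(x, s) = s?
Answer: 189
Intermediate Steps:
O(b) = 1 - b
153 + O(-8)*(0 + a(6, -2))² = 153 + (1 - 1*(-8))*(0 - 2)² = 153 + (1 + 8)*(-2)² = 153 + 9*4 = 153 + 36 = 189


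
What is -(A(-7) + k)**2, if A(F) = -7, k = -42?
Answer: -2401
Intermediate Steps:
-(A(-7) + k)**2 = -(-7 - 42)**2 = -1*(-49)**2 = -1*2401 = -2401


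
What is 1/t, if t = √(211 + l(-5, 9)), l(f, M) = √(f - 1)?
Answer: (211 + I*√6)^(-½) ≈ 0.068839 - 0.0003996*I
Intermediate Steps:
l(f, M) = √(-1 + f)
t = √(211 + I*√6) (t = √(211 + √(-1 - 5)) = √(211 + √(-6)) = √(211 + I*√6) ≈ 14.526 + 0.08431*I)
1/t = 1/(√(211 + I*√6)) = (211 + I*√6)^(-½)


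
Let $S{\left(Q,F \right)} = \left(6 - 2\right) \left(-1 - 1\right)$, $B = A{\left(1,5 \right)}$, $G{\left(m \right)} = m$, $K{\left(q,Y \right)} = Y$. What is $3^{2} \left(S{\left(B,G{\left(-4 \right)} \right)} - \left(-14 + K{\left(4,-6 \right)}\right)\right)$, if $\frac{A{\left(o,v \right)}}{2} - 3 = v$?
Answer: $108$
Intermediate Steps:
$A{\left(o,v \right)} = 6 + 2 v$
$B = 16$ ($B = 6 + 2 \cdot 5 = 6 + 10 = 16$)
$S{\left(Q,F \right)} = -8$ ($S{\left(Q,F \right)} = 4 \left(-2\right) = -8$)
$3^{2} \left(S{\left(B,G{\left(-4 \right)} \right)} - \left(-14 + K{\left(4,-6 \right)}\right)\right) = 3^{2} \left(-8 + \left(14 - -6\right)\right) = 9 \left(-8 + \left(14 + 6\right)\right) = 9 \left(-8 + 20\right) = 9 \cdot 12 = 108$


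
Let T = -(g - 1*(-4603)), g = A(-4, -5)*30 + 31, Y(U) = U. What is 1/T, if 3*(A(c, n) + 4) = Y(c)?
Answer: -1/4474 ≈ -0.00022351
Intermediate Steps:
A(c, n) = -4 + c/3
g = -129 (g = (-4 + (1/3)*(-4))*30 + 31 = (-4 - 4/3)*30 + 31 = -16/3*30 + 31 = -160 + 31 = -129)
T = -4474 (T = -(-129 - 1*(-4603)) = -(-129 + 4603) = -1*4474 = -4474)
1/T = 1/(-4474) = -1/4474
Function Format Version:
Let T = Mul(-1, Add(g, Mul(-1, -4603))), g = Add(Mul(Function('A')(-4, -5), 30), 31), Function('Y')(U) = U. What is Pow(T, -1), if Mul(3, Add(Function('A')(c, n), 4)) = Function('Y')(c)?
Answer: Rational(-1, 4474) ≈ -0.00022351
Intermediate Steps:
Function('A')(c, n) = Add(-4, Mul(Rational(1, 3), c))
g = -129 (g = Add(Mul(Add(-4, Mul(Rational(1, 3), -4)), 30), 31) = Add(Mul(Add(-4, Rational(-4, 3)), 30), 31) = Add(Mul(Rational(-16, 3), 30), 31) = Add(-160, 31) = -129)
T = -4474 (T = Mul(-1, Add(-129, Mul(-1, -4603))) = Mul(-1, Add(-129, 4603)) = Mul(-1, 4474) = -4474)
Pow(T, -1) = Pow(-4474, -1) = Rational(-1, 4474)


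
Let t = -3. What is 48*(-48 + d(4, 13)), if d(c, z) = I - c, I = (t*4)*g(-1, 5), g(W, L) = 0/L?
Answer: -2496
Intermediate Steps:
g(W, L) = 0
I = 0 (I = -3*4*0 = -12*0 = 0)
d(c, z) = -c (d(c, z) = 0 - c = -c)
48*(-48 + d(4, 13)) = 48*(-48 - 1*4) = 48*(-48 - 4) = 48*(-52) = -2496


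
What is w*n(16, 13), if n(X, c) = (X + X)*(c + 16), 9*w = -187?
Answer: -173536/9 ≈ -19282.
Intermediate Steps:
w = -187/9 (w = (1/9)*(-187) = -187/9 ≈ -20.778)
n(X, c) = 2*X*(16 + c) (n(X, c) = (2*X)*(16 + c) = 2*X*(16 + c))
w*n(16, 13) = -374*16*(16 + 13)/9 = -374*16*29/9 = -187/9*928 = -173536/9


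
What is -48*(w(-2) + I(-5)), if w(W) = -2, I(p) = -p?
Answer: -144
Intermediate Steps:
-48*(w(-2) + I(-5)) = -48*(-2 - 1*(-5)) = -48*(-2 + 5) = -48*3 = -144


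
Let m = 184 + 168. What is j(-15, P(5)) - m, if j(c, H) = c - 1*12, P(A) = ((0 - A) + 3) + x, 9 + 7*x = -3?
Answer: -379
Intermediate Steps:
x = -12/7 (x = -9/7 + (⅐)*(-3) = -9/7 - 3/7 = -12/7 ≈ -1.7143)
m = 352
P(A) = 9/7 - A (P(A) = ((0 - A) + 3) - 12/7 = (-A + 3) - 12/7 = (3 - A) - 12/7 = 9/7 - A)
j(c, H) = -12 + c (j(c, H) = c - 12 = -12 + c)
j(-15, P(5)) - m = (-12 - 15) - 1*352 = -27 - 352 = -379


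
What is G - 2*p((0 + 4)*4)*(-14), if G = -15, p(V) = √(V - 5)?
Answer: -15 + 28*√11 ≈ 77.865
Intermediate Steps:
p(V) = √(-5 + V)
G - 2*p((0 + 4)*4)*(-14) = -15 - 2*√(-5 + (0 + 4)*4)*(-14) = -15 - 2*√(-5 + 4*4)*(-14) = -15 - 2*√(-5 + 16)*(-14) = -15 - 2*√11*(-14) = -15 + 28*√11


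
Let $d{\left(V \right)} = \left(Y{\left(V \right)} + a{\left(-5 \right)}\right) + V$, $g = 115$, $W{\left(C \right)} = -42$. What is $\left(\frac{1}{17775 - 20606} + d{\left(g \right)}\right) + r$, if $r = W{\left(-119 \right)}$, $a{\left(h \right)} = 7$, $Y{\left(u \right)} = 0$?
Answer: $\frac{226479}{2831} \approx 80.0$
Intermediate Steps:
$r = -42$
$d{\left(V \right)} = 7 + V$ ($d{\left(V \right)} = \left(0 + 7\right) + V = 7 + V$)
$\left(\frac{1}{17775 - 20606} + d{\left(g \right)}\right) + r = \left(\frac{1}{17775 - 20606} + \left(7 + 115\right)\right) - 42 = \left(\frac{1}{17775 - 20606} + 122\right) - 42 = \left(\frac{1}{-2831} + 122\right) - 42 = \left(- \frac{1}{2831} + 122\right) - 42 = \frac{345381}{2831} - 42 = \frac{226479}{2831}$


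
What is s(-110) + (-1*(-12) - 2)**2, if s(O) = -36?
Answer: 64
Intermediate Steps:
s(-110) + (-1*(-12) - 2)**2 = -36 + (-1*(-12) - 2)**2 = -36 + (12 - 2)**2 = -36 + 10**2 = -36 + 100 = 64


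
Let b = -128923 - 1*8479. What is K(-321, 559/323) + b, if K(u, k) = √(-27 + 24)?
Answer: -137402 + I*√3 ≈ -1.374e+5 + 1.732*I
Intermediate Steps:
b = -137402 (b = -128923 - 8479 = -137402)
K(u, k) = I*√3 (K(u, k) = √(-3) = I*√3)
K(-321, 559/323) + b = I*√3 - 137402 = -137402 + I*√3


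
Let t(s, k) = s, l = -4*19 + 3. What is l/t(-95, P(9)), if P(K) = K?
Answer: 73/95 ≈ 0.76842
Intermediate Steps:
l = -73 (l = -76 + 3 = -73)
l/t(-95, P(9)) = -73/(-95) = -73*(-1/95) = 73/95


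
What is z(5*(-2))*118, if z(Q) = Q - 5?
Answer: -1770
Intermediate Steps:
z(Q) = -5 + Q
z(5*(-2))*118 = (-5 + 5*(-2))*118 = (-5 - 10)*118 = -15*118 = -1770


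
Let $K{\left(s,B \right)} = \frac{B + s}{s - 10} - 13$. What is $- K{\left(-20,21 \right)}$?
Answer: $\frac{391}{30} \approx 13.033$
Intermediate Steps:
$K{\left(s,B \right)} = -13 + \frac{B + s}{-10 + s}$ ($K{\left(s,B \right)} = \frac{B + s}{-10 + s} - 13 = -13 + \frac{B + s}{-10 + s}$)
$- K{\left(-20,21 \right)} = - \frac{130 + 21 - -240}{-10 - 20} = - \frac{130 + 21 + 240}{-30} = - \frac{\left(-1\right) 391}{30} = \left(-1\right) \left(- \frac{391}{30}\right) = \frac{391}{30}$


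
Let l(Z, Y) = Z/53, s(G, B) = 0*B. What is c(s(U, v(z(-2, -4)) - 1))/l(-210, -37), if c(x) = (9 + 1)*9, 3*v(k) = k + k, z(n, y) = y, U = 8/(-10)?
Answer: -159/7 ≈ -22.714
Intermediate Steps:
U = -⅘ (U = 8*(-⅒) = -⅘ ≈ -0.80000)
v(k) = 2*k/3 (v(k) = (k + k)/3 = (2*k)/3 = 2*k/3)
s(G, B) = 0
l(Z, Y) = Z/53 (l(Z, Y) = Z*(1/53) = Z/53)
c(x) = 90 (c(x) = 10*9 = 90)
c(s(U, v(z(-2, -4)) - 1))/l(-210, -37) = 90/(((1/53)*(-210))) = 90/(-210/53) = 90*(-53/210) = -159/7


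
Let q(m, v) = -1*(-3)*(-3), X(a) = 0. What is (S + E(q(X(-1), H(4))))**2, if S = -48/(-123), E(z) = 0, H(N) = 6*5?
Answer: 256/1681 ≈ 0.15229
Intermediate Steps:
H(N) = 30
q(m, v) = -9 (q(m, v) = 3*(-3) = -9)
S = 16/41 (S = -48*(-1/123) = 16/41 ≈ 0.39024)
(S + E(q(X(-1), H(4))))**2 = (16/41 + 0)**2 = (16/41)**2 = 256/1681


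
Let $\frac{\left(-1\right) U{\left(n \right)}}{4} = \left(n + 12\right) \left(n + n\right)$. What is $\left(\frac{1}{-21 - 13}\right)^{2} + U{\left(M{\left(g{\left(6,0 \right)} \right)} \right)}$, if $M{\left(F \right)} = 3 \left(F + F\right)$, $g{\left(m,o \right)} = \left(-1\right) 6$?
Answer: $- \frac{7990271}{1156} \approx -6912.0$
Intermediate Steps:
$g{\left(m,o \right)} = -6$
$M{\left(F \right)} = 6 F$ ($M{\left(F \right)} = 3 \cdot 2 F = 6 F$)
$U{\left(n \right)} = - 8 n \left(12 + n\right)$ ($U{\left(n \right)} = - 4 \left(n + 12\right) \left(n + n\right) = - 4 \left(12 + n\right) 2 n = - 4 \cdot 2 n \left(12 + n\right) = - 8 n \left(12 + n\right)$)
$\left(\frac{1}{-21 - 13}\right)^{2} + U{\left(M{\left(g{\left(6,0 \right)} \right)} \right)} = \left(\frac{1}{-21 - 13}\right)^{2} - 8 \cdot 6 \left(-6\right) \left(12 + 6 \left(-6\right)\right) = \left(\frac{1}{-34}\right)^{2} - - 288 \left(12 - 36\right) = \left(- \frac{1}{34}\right)^{2} - \left(-288\right) \left(-24\right) = \frac{1}{1156} - 6912 = - \frac{7990271}{1156}$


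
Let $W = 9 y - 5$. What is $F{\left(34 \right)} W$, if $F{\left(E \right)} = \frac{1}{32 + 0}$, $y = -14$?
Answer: $- \frac{131}{32} \approx -4.0938$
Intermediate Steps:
$W = -131$ ($W = 9 \left(-14\right) - 5 = -126 - 5 = -131$)
$F{\left(E \right)} = \frac{1}{32}$
$F{\left(34 \right)} W = \frac{1}{32} \left(-131\right) = - \frac{131}{32}$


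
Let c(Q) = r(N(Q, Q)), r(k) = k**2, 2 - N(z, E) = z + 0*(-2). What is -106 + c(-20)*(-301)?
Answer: -145790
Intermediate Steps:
N(z, E) = 2 - z (N(z, E) = 2 - (z + 0*(-2)) = 2 - (z + 0) = 2 - z)
c(Q) = (2 - Q)**2
-106 + c(-20)*(-301) = -106 + (-2 - 20)**2*(-301) = -106 + (-22)**2*(-301) = -106 + 484*(-301) = -106 - 145684 = -145790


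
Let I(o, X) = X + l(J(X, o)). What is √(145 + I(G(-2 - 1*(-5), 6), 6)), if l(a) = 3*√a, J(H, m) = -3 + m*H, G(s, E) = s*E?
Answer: √(151 + 3*√105) ≈ 13.481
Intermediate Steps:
G(s, E) = E*s
J(H, m) = -3 + H*m
I(o, X) = X + 3*√(-3 + X*o)
√(145 + I(G(-2 - 1*(-5), 6), 6)) = √(145 + (6 + 3*√(-3 + 6*(6*(-2 - 1*(-5)))))) = √(145 + (6 + 3*√(-3 + 6*(6*(-2 + 5))))) = √(145 + (6 + 3*√(-3 + 6*(6*3)))) = √(145 + (6 + 3*√(-3 + 6*18))) = √(145 + (6 + 3*√(-3 + 108))) = √(145 + (6 + 3*√105)) = √(151 + 3*√105)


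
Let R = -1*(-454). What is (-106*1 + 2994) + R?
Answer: 3342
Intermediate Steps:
R = 454
(-106*1 + 2994) + R = (-106*1 + 2994) + 454 = (-106 + 2994) + 454 = 2888 + 454 = 3342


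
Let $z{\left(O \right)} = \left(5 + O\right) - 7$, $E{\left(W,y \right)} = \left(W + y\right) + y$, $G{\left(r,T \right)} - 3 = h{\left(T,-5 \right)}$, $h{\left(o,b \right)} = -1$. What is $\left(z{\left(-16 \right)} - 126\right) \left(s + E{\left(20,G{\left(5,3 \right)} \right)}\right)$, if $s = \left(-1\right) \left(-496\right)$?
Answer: $-74880$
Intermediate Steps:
$G{\left(r,T \right)} = 2$ ($G{\left(r,T \right)} = 3 - 1 = 2$)
$s = 496$
$E{\left(W,y \right)} = W + 2 y$
$z{\left(O \right)} = -2 + O$
$\left(z{\left(-16 \right)} - 126\right) \left(s + E{\left(20,G{\left(5,3 \right)} \right)}\right) = \left(\left(-2 - 16\right) - 126\right) \left(496 + \left(20 + 2 \cdot 2\right)\right) = \left(-18 - 126\right) \left(496 + \left(20 + 4\right)\right) = - 144 \left(496 + 24\right) = \left(-144\right) 520 = -74880$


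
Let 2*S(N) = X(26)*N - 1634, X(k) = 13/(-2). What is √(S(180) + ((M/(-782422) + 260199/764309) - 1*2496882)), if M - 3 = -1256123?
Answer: I*√223358009617487719434353124413/299006088199 ≈ 1580.6*I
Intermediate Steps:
X(k) = -13/2 (X(k) = 13*(-½) = -13/2)
M = -1256120 (M = 3 - 1256123 = -1256120)
S(N) = -817 - 13*N/4 (S(N) = (-13*N/2 - 1634)/2 = (-1634 - 13*N/2)/2 = -817 - 13*N/4)
√(S(180) + ((M/(-782422) + 260199/764309) - 1*2496882)) = √((-817 - 13/4*180) + ((-1256120/(-782422) + 260199/764309) - 1*2496882)) = √((-817 - 585) + ((-1256120*(-1/782422) + 260199*(1/764309)) - 2496882)) = √(-1402 + ((628060/391211 + 260199/764309) - 2496882)) = √(-1402 + (581824621529/299006088199 - 2496882)) = √(-1402 - 746582337689873989/299006088199) = √(-747001544225528987/299006088199) = I*√223358009617487719434353124413/299006088199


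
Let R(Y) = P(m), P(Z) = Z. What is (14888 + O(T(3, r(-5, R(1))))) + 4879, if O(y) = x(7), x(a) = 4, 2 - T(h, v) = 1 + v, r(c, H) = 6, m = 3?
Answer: 19771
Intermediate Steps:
R(Y) = 3
T(h, v) = 1 - v (T(h, v) = 2 - (1 + v) = 2 + (-1 - v) = 1 - v)
O(y) = 4
(14888 + O(T(3, r(-5, R(1))))) + 4879 = (14888 + 4) + 4879 = 14892 + 4879 = 19771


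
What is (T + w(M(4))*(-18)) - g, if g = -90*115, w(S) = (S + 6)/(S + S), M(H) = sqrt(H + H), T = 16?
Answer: 10357 - 27*sqrt(2)/2 ≈ 10338.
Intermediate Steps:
M(H) = sqrt(2)*sqrt(H) (M(H) = sqrt(2*H) = sqrt(2)*sqrt(H))
w(S) = (6 + S)/(2*S) (w(S) = (6 + S)/((2*S)) = (6 + S)*(1/(2*S)) = (6 + S)/(2*S))
g = -10350
(T + w(M(4))*(-18)) - g = (16 + ((6 + sqrt(2)*sqrt(4))/(2*((sqrt(2)*sqrt(4)))))*(-18)) - 1*(-10350) = (16 + ((6 + sqrt(2)*2)/(2*((sqrt(2)*2))))*(-18)) + 10350 = (16 + ((6 + 2*sqrt(2))/(2*((2*sqrt(2)))))*(-18)) + 10350 = (16 + ((sqrt(2)/4)*(6 + 2*sqrt(2))/2)*(-18)) + 10350 = (16 + (sqrt(2)*(6 + 2*sqrt(2))/8)*(-18)) + 10350 = (16 - 9*sqrt(2)*(6 + 2*sqrt(2))/4) + 10350 = 10366 - 9*sqrt(2)*(6 + 2*sqrt(2))/4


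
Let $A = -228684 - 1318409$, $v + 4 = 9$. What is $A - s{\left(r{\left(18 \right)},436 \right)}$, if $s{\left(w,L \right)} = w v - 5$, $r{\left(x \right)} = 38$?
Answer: $-1547278$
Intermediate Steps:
$v = 5$ ($v = -4 + 9 = 5$)
$A = -1547093$
$s{\left(w,L \right)} = -5 + 5 w$ ($s{\left(w,L \right)} = w 5 - 5 = 5 w - 5 = -5 + 5 w$)
$A - s{\left(r{\left(18 \right)},436 \right)} = -1547093 - \left(-5 + 5 \cdot 38\right) = -1547093 - \left(-5 + 190\right) = -1547093 - 185 = -1547278$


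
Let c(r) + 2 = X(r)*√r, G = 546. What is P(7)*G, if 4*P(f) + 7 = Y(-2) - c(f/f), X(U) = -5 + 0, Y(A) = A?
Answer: -273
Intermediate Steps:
X(U) = -5
c(r) = -2 - 5*√r
P(f) = -½ (P(f) = -7/4 + (-2 - (-2 - 5*√1))/4 = -7/4 + (-2 - (-2 - 5*1))/4 = -7/4 + (-2 - (-2 - 5))/4 = -7/4 + (-2 - 1*(-7))/4 = -7/4 + (-2 + 7)/4 = -7/4 + (¼)*5 = -7/4 + 5/4 = -½)
P(7)*G = -½*546 = -273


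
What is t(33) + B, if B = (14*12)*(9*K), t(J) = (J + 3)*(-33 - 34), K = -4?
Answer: -8460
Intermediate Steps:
t(J) = -201 - 67*J (t(J) = (3 + J)*(-67) = -201 - 67*J)
B = -6048 (B = (14*12)*(9*(-4)) = 168*(-36) = -6048)
t(33) + B = (-201 - 67*33) - 6048 = (-201 - 2211) - 6048 = -2412 - 6048 = -8460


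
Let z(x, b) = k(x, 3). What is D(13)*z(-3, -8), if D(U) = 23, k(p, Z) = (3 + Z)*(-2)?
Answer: -276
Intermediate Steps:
k(p, Z) = -6 - 2*Z
z(x, b) = -12 (z(x, b) = -6 - 2*3 = -6 - 6 = -12)
D(13)*z(-3, -8) = 23*(-12) = -276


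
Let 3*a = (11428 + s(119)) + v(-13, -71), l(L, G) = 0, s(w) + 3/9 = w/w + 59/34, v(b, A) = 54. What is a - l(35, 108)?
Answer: 1171409/306 ≈ 3828.1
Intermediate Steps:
s(w) = 245/102 (s(w) = -⅓ + (w/w + 59/34) = -⅓ + (1 + 59*(1/34)) = -⅓ + (1 + 59/34) = -⅓ + 93/34 = 245/102)
a = 1171409/306 (a = ((11428 + 245/102) + 54)/3 = (1165901/102 + 54)/3 = (⅓)*(1171409/102) = 1171409/306 ≈ 3828.1)
a - l(35, 108) = 1171409/306 - 1*0 = 1171409/306 + 0 = 1171409/306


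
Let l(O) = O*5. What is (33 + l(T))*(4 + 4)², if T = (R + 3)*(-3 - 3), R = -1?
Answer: -1728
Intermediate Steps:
T = -12 (T = (-1 + 3)*(-3 - 3) = 2*(-6) = -12)
l(O) = 5*O
(33 + l(T))*(4 + 4)² = (33 + 5*(-12))*(4 + 4)² = (33 - 60)*8² = -27*64 = -1728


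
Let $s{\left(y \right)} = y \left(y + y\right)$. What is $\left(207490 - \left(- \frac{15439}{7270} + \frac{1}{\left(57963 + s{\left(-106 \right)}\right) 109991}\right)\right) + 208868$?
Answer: $\frac{5355940602668641029}{12863721327590} \approx 4.1636 \cdot 10^{5}$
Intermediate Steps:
$s{\left(y \right)} = 2 y^{2}$ ($s{\left(y \right)} = y 2 y = 2 y^{2}$)
$\left(207490 - \left(- \frac{15439}{7270} + \frac{1}{\left(57963 + s{\left(-106 \right)}\right) 109991}\right)\right) + 208868 = \left(207490 - \left(- \frac{15439}{7270} + \frac{1}{\left(57963 + 2 \left(-106\right)^{2}\right) 109991}\right)\right) + 208868 = \left(207490 - \left(\left(-15439\right) \frac{1}{7270} + \frac{1}{57963 + 2 \cdot 11236} \cdot \frac{1}{109991}\right)\right) + 208868 = \left(207490 - \left(- \frac{15439}{7270} + \frac{1}{57963 + 22472} \cdot \frac{1}{109991}\right)\right) + 208868 = \left(207490 - \left(- \frac{15439}{7270} + \frac{1}{80435} \cdot \frac{1}{109991}\right)\right) + 208868 = \left(207490 - \left(- \frac{15439}{7270} + \frac{1}{8847126085}\right)\right) + 208868 = \left(207490 - - \frac{27318155923809}{12863721327590}\right) + 208868 = \left(207490 + \frac{27318155923809}{12863721327590}\right) + 208868 = \frac{2669120856417572909}{12863721327590} + 208868 = \frac{5355940602668641029}{12863721327590}$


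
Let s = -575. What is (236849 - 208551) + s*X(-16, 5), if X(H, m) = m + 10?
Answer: 19673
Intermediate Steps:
X(H, m) = 10 + m
(236849 - 208551) + s*X(-16, 5) = (236849 - 208551) - 575*(10 + 5) = 28298 - 575*15 = 28298 - 8625 = 19673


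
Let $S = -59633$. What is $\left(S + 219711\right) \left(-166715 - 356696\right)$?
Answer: $-83786586058$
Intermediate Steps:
$\left(S + 219711\right) \left(-166715 - 356696\right) = \left(-59633 + 219711\right) \left(-166715 - 356696\right) = 160078 \left(-523411\right) = -83786586058$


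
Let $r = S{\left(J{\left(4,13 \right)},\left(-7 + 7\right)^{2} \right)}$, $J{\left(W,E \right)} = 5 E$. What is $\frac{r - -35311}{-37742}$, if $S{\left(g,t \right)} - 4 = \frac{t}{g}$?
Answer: $- \frac{35315}{37742} \approx -0.93569$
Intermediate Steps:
$S{\left(g,t \right)} = 4 + \frac{t}{g}$
$r = 4$ ($r = 4 + \frac{\left(-7 + 7\right)^{2}}{5 \cdot 13} = 4 + \frac{0^{2}}{65} = 4 + 0 \cdot \frac{1}{65} = 4 + 0 = 4$)
$\frac{r - -35311}{-37742} = \frac{4 - -35311}{-37742} = \left(4 + 35311\right) \left(- \frac{1}{37742}\right) = 35315 \left(- \frac{1}{37742}\right) = - \frac{35315}{37742}$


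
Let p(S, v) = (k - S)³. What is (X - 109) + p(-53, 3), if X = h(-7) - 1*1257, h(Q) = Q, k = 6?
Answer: 204006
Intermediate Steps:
p(S, v) = (6 - S)³
X = -1264 (X = -7 - 1*1257 = -7 - 1257 = -1264)
(X - 109) + p(-53, 3) = (-1264 - 109) - (-6 - 53)³ = -1373 - 1*(-59)³ = -1373 - 1*(-205379) = -1373 + 205379 = 204006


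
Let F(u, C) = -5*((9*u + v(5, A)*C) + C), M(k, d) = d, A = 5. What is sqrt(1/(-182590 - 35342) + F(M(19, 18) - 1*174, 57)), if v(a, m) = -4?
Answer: sqrt(93504514549017)/108966 ≈ 88.741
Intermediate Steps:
F(u, C) = -45*u + 15*C (F(u, C) = -5*((9*u - 4*C) + C) = -5*((-4*C + 9*u) + C) = -5*(-3*C + 9*u) = -45*u + 15*C)
sqrt(1/(-182590 - 35342) + F(M(19, 18) - 1*174, 57)) = sqrt(1/(-182590 - 35342) + (-45*(18 - 1*174) + 15*57)) = sqrt(1/(-217932) + (-45*(18 - 174) + 855)) = sqrt(-1/217932 + (-45*(-156) + 855)) = sqrt(-1/217932 + (7020 + 855)) = sqrt(-1/217932 + 7875) = sqrt(1716214499/217932) = sqrt(93504514549017)/108966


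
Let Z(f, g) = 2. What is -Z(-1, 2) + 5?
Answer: 3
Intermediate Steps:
-Z(-1, 2) + 5 = -1*2 + 5 = -2 + 5 = 3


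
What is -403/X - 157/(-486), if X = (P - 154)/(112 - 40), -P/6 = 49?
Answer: 885757/13608 ≈ 65.091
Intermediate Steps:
P = -294 (P = -6*49 = -294)
X = -56/9 (X = (-294 - 154)/(112 - 40) = -448/72 = -448*1/72 = -56/9 ≈ -6.2222)
-403/X - 157/(-486) = -403/(-56/9) - 157/(-486) = -403*(-9/56) - 157*(-1/486) = 3627/56 + 157/486 = 885757/13608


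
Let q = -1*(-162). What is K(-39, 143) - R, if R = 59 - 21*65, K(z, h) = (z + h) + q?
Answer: 1572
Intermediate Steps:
q = 162
K(z, h) = 162 + h + z (K(z, h) = (z + h) + 162 = (h + z) + 162 = 162 + h + z)
R = -1306 (R = 59 - 1365 = -1306)
K(-39, 143) - R = (162 + 143 - 39) - 1*(-1306) = 266 + 1306 = 1572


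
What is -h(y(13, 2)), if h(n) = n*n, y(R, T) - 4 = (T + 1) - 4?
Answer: -9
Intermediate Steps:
y(R, T) = 1 + T (y(R, T) = 4 + ((T + 1) - 4) = 4 + ((1 + T) - 4) = 4 + (-3 + T) = 1 + T)
h(n) = n²
-h(y(13, 2)) = -(1 + 2)² = -1*3² = -1*9 = -9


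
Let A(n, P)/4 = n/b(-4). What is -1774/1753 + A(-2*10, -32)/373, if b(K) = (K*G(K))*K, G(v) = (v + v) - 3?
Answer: -7269957/7192559 ≈ -1.0108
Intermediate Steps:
G(v) = -3 + 2*v (G(v) = 2*v - 3 = -3 + 2*v)
b(K) = K**2*(-3 + 2*K) (b(K) = (K*(-3 + 2*K))*K = K**2*(-3 + 2*K))
A(n, P) = -n/44 (A(n, P) = 4*(n/(((-4)**2*(-3 + 2*(-4))))) = 4*(n/((16*(-3 - 8)))) = 4*(n/((16*(-11)))) = 4*(n/(-176)) = 4*(n*(-1/176)) = 4*(-n/176) = -n/44)
-1774/1753 + A(-2*10, -32)/373 = -1774/1753 - (-1)*10/22/373 = -1774*1/1753 - 1/44*(-20)*(1/373) = -1774/1753 + (5/11)*(1/373) = -1774/1753 + 5/4103 = -7269957/7192559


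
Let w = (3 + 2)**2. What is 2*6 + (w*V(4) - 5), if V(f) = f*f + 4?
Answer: 507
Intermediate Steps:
w = 25 (w = 5**2 = 25)
V(f) = 4 + f**2 (V(f) = f**2 + 4 = 4 + f**2)
2*6 + (w*V(4) - 5) = 2*6 + (25*(4 + 4**2) - 5) = 12 + (25*(4 + 16) - 5) = 12 + (25*20 - 5) = 12 + (500 - 5) = 12 + 495 = 507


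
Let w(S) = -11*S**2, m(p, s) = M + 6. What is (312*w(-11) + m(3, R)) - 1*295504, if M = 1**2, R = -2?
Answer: -710769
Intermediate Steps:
M = 1
m(p, s) = 7 (m(p, s) = 1 + 6 = 7)
(312*w(-11) + m(3, R)) - 1*295504 = (312*(-11*(-11)**2) + 7) - 1*295504 = (312*(-11*121) + 7) - 295504 = (312*(-1331) + 7) - 295504 = (-415272 + 7) - 295504 = -415265 - 295504 = -710769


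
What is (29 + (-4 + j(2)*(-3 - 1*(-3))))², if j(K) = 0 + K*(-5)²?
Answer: 625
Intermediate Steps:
j(K) = 25*K (j(K) = 0 + K*25 = 0 + 25*K = 25*K)
(29 + (-4 + j(2)*(-3 - 1*(-3))))² = (29 + (-4 + (25*2)*(-3 - 1*(-3))))² = (29 + (-4 + 50*(-3 + 3)))² = (29 + (-4 + 50*0))² = (29 + (-4 + 0))² = (29 - 4)² = 25² = 625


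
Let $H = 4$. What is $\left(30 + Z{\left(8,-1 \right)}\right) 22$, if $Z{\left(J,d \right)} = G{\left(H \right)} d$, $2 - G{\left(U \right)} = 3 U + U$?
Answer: $968$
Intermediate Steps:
$G{\left(U \right)} = 2 - 4 U$ ($G{\left(U \right)} = 2 - \left(3 U + U\right) = 2 - 4 U$)
$Z{\left(J,d \right)} = - 14 d$ ($Z{\left(J,d \right)} = \left(2 - 16\right) d = - 14 d$)
$\left(30 + Z{\left(8,-1 \right)}\right) 22 = \left(30 - -14\right) 22 = \left(30 + 14\right) 22 = 44 \cdot 22 = 968$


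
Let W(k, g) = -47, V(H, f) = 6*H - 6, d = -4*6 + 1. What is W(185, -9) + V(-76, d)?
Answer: -509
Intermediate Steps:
d = -23 (d = -24 + 1 = -23)
V(H, f) = -6 + 6*H
W(185, -9) + V(-76, d) = -47 + (-6 + 6*(-76)) = -47 + (-6 - 456) = -47 - 462 = -509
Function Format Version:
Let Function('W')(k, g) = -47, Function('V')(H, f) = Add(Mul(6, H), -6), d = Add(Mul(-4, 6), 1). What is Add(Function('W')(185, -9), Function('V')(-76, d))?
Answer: -509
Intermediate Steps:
d = -23 (d = Add(-24, 1) = -23)
Function('V')(H, f) = Add(-6, Mul(6, H))
Add(Function('W')(185, -9), Function('V')(-76, d)) = Add(-47, Add(-6, Mul(6, -76))) = Add(-47, Add(-6, -456)) = Add(-47, -462) = -509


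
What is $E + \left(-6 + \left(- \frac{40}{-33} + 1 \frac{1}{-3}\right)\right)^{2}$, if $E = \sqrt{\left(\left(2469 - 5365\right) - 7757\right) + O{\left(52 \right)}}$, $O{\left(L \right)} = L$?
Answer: $\frac{28561}{1089} + i \sqrt{10601} \approx 26.227 + 102.96 i$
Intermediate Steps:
$E = i \sqrt{10601}$ ($E = \sqrt{\left(\left(2469 - 5365\right) - 7757\right) + 52} = \sqrt{\left(-2896 - 7757\right) + 52} = \sqrt{-10653 + 52} = \sqrt{-10601} = i \sqrt{10601} \approx 102.96 i$)
$E + \left(-6 + \left(- \frac{40}{-33} + 1 \frac{1}{-3}\right)\right)^{2} = i \sqrt{10601} + \left(-6 + \left(- \frac{40}{-33} + 1 \frac{1}{-3}\right)\right)^{2} = i \sqrt{10601} + \left(-6 + \left(\left(-40\right) \left(- \frac{1}{33}\right) + 1 \left(- \frac{1}{3}\right)\right)\right)^{2} = i \sqrt{10601} + \left(-6 + \left(\frac{40}{33} - \frac{1}{3}\right)\right)^{2} = i \sqrt{10601} + \left(-6 + \frac{29}{33}\right)^{2} = i \sqrt{10601} + \left(- \frac{169}{33}\right)^{2} = i \sqrt{10601} + \frac{28561}{1089} = \frac{28561}{1089} + i \sqrt{10601}$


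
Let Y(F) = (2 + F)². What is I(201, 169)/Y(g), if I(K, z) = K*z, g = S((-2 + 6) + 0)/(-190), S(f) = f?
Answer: 306570225/35344 ≈ 8673.9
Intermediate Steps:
g = -2/95 (g = ((-2 + 6) + 0)/(-190) = (4 + 0)*(-1/190) = 4*(-1/190) = -2/95 ≈ -0.021053)
I(201, 169)/Y(g) = (201*169)/((2 - 2/95)²) = 33969/((188/95)²) = 33969/(35344/9025) = 33969*(9025/35344) = 306570225/35344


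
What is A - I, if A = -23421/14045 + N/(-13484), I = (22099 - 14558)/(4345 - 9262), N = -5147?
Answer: 230751888347/931195129260 ≈ 0.24780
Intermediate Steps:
I = -7541/4917 (I = 7541/(-4917) = 7541*(-1/4917) = -7541/4917 ≈ -1.5337)
A = -243519149/189382780 (A = -23421/14045 - 5147/(-13484) = -23421*1/14045 - 5147*(-1/13484) = -23421/14045 + 5147/13484 = -243519149/189382780 ≈ -1.2859)
A - I = -243519149/189382780 - 1*(-7541/4917) = -243519149/189382780 + 7541/4917 = 230751888347/931195129260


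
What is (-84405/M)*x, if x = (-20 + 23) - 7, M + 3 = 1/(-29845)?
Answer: -2519067225/22384 ≈ -1.1254e+5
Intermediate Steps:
M = -89536/29845 (M = -3 + 1/(-29845) = -3 - 1/29845 = -89536/29845 ≈ -3.0000)
x = -4 (x = 3 - 7 = -4)
(-84405/M)*x = -84405/(-89536/29845)*(-4) = -84405*(-29845/89536)*(-4) = (2519067225/89536)*(-4) = -2519067225/22384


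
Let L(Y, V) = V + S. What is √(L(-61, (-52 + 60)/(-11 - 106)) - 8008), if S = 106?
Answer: I*√12019046/39 ≈ 88.894*I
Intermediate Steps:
L(Y, V) = 106 + V (L(Y, V) = V + 106 = 106 + V)
√(L(-61, (-52 + 60)/(-11 - 106)) - 8008) = √((106 + (-52 + 60)/(-11 - 106)) - 8008) = √((106 + 8/(-117)) - 8008) = √((106 + 8*(-1/117)) - 8008) = √((106 - 8/117) - 8008) = √(12394/117 - 8008) = √(-924542/117) = I*√12019046/39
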